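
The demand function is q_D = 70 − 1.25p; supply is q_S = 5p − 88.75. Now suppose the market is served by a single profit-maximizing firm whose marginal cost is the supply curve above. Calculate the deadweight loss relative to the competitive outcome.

In inverse form: demand p = 56 − 0.8q, supply p = 17.75 + 0.2q.
Competitive equilibrium: 56 − 0.8q = 17.75 + 0.2q → q* = 38.25, p* = 25.4.
Marginal revenue: MR = 56 − 1.6q. Set MR = MC: 56 − 1.6q = 17.75 + 0.2q → q_m = 21.25.
Price p_m = 56 − 0.8·21.25 = 39; MC(q_m) = 17.75 + 0.2·21.25 = 22.
Competitive q* = 38.25, so Δq = 17; wedge = 39 − 22 = 17.
DWL = ½ × 17 × 17 = 144.50.

144.50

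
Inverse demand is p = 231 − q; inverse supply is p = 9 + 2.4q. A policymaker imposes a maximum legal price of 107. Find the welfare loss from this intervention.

Competitive equilibrium: 231 − q = 9 + 2.4q → q* = 65.2941, p* = 165.7059.
At the ceiling p = 107, quantity supplied = (107 − 9)/2.4 = 40.8333.
Willingness to pay at q' = 40.8333: 231 − 1·40.8333 = 190.1667.
Δq = 65.2941 − 40.8333 = 24.4608; wedge = 190.1667 − 107 = 83.1667.
DWL = ½ × 24.4608 × 83.1667 = 1017.16.

1017.16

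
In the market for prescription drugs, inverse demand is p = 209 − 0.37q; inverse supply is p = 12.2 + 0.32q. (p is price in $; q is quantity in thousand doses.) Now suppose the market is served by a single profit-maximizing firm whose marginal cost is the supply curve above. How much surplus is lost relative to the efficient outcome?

$3419.50 thousand

Competitive equilibrium: 209 − 0.37q = 12.2 + 0.32q → q* = 285.2174, p* = 103.4696.
Marginal revenue: MR = 209 − 0.74q. Set MR = MC: 209 − 0.74q = 12.2 + 0.32q → q_m = 185.6604.
Price p_m = 209 − 0.37·185.6604 = 140.3057; MC(q_m) = 12.2 + 0.32·185.6604 = 71.6113.
Competitive q* = 285.2174, so Δq = 99.557; wedge = 140.3057 − 71.6113 = 68.6944.
Deadweight loss = ½ × 99.557 × 68.6944 = $3419.50 thousand.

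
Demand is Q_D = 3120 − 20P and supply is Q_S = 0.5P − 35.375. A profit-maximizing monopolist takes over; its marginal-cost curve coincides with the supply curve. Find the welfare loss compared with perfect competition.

1

In inverse form: demand P = 156 − 0.05Q, supply P = 70.75 + 2Q.
Competitive equilibrium: 156 − 0.05Q = 70.75 + 2Q → Q* = 41.5854, P* = 153.9207.
Marginal revenue: MR = 156 − 0.1Q. Set MR = MC: 156 − 0.1Q = 70.75 + 2Q → Q_m = 40.5952.
Price P_m = 156 − 0.05·40.5952 = 153.9702; MC(Q_m) = 70.75 + 2·40.5952 = 151.9404.
Competitive Q* = 41.5854, so ΔQ = 0.9902; wedge = 153.9702 − 151.9404 = 2.0298.
The triangle = ½ × 0.9902 × 2.0298 = 1.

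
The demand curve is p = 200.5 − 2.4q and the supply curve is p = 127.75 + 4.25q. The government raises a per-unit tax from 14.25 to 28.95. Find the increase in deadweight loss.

Competitive equilibrium: 200.5 − 2.4q = 127.75 + 4.25q → q* = 10.9398, p* = 174.2444.
For a per-unit tax t: Δq = t/6.65, so DWL = ½·t·(t/6.65) = t²/13.3.
At t = 14.25: DWL = 15.268. At t = 28.95: DWL = 63.015.
Increase = 63.015 − 15.268 = 47.75.

47.75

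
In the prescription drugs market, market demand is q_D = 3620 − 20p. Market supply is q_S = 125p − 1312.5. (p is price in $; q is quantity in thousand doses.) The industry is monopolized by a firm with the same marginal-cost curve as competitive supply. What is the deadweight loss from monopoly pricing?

In inverse form: demand p = 181 − 0.05q, supply p = 10.5 + 0.008q.
Competitive equilibrium: 181 − 0.05q = 10.5 + 0.008q → q* = 2939.65517, p* = 34.01724.
Marginal revenue: MR = 181 − 0.1q. Set MR = MC: 181 − 0.1q = 10.5 + 0.008q → q_m = 1578.7037.
Price p_m = 181 − 0.05·1578.7037 = 102.06482; MC(q_m) = 10.5 + 0.008·1578.7037 = 23.12963.
Competitive q* = 2939.65517, so Δq = 1360.95147; wedge = 102.06482 − 23.12963 = 78.93519.
Welfare loss = ½ × 1360.95147 × 78.93519 = $53713.48 thousand.

$53713.48 thousand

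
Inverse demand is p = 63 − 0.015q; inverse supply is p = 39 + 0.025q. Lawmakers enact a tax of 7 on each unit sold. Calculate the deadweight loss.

612.50

Competitive equilibrium: 63 − 0.015q = 39 + 0.025q → q* = 600, p* = 54.
With the tax, the buyer price exceeds the seller price by 7: (63 − 0.015q) − (39 + 0.025q) = 7 → q' = 425.
Δq = 600 − 425 = 175; the wedge equals the tax, 7.
Welfare loss = ½ × 175 × 7 = 612.50.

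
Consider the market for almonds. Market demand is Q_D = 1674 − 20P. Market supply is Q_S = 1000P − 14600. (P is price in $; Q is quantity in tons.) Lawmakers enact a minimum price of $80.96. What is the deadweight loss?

In inverse form: demand P = 83.7 − 0.05Q, supply P = 14.6 + 0.001Q.
Competitive equilibrium: 83.7 − 0.05Q = 14.6 + 0.001Q → Q* = 1354.902, P* = 15.9549.
At the floor P = 80.96, quantity demanded = (83.7 − 80.96)/0.05 = 54.8.
Sellers' marginal cost at Q' = 54.8: 14.6 + 0.001·54.8 = 14.6548.
ΔQ = 1354.902 − 54.8 = 1300.102; wedge = 80.96 − 14.6548 = 66.3052.
Deadweight loss = ½ × 1300.102 × 66.3052 = $43101.76.

$43101.76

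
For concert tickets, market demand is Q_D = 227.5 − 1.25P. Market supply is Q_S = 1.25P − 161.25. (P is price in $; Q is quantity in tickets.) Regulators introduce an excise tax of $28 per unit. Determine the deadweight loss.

In inverse form: demand P = 182 − 0.8Q, supply P = 129 + 0.8Q.
Competitive equilibrium: 182 − 0.8Q = 129 + 0.8Q → Q* = 33.125, P* = 155.5.
With the tax, the buyer price exceeds the seller price by 28: (182 − 0.8Q) − (129 + 0.8Q) = 28 → Q' = 15.625.
ΔQ = 33.125 − 15.625 = 17.5; the wedge equals the tax, 28.
The triangle = ½ × 17.5 × 28 = $245.

$245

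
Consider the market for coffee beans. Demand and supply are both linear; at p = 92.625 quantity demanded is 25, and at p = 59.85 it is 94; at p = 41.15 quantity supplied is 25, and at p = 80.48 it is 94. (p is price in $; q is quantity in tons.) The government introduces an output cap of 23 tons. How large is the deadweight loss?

Demand slope = (59.85 − 92.625)/(94 − 25) = −0.475, so p = 104.5 − 0.475q.
Supply slope = (80.48 − 41.15)/(94 − 25) = 0.57, so p = 26.9 + 0.57q.
Competitive equilibrium: 104.5 − 0.475q = 26.9 + 0.57q → q* = 74.2584, p* = 69.2273.
At q = 23: demand price = 104.5 − 0.475·23 = 93.575; supply price = 26.9 + 0.57·23 = 40.01.
Δq = 74.2584 − 23 = 51.2584; wedge = 93.575 − 40.01 = 53.565.
Welfare loss = ½ × 51.2584 × 53.565 = $1372.83.

$1372.83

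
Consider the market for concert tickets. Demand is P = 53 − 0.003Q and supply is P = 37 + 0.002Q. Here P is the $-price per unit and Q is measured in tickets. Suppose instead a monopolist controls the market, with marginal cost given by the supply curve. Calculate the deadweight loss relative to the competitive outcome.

Competitive equilibrium: 53 − 0.003Q = 37 + 0.002Q → Q* = 3200, P* = 43.4.
Marginal revenue: MR = 53 − 0.006Q. Set MR = MC: 53 − 0.006Q = 37 + 0.002Q → Q_m = 2000.
Price P_m = 53 − 0.003·2000 = 47; MC(Q_m) = 37 + 0.002·2000 = 41.
Competitive Q* = 3200, so ΔQ = 1200; wedge = 47 − 41 = 6.
DWL = ½ × 1200 × 6 = $3600.

$3600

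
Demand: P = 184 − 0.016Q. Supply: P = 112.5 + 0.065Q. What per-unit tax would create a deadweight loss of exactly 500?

Competitive equilibrium: 184 − 0.016Q = 112.5 + 0.065Q → Q* = 882.716, P* = 169.8765.
A tax t gives ΔQ = t/0.081 and wedge t, so DWL = t²/0.162.
t²/0.162 = 500 → t² = 81 → t = 9.

9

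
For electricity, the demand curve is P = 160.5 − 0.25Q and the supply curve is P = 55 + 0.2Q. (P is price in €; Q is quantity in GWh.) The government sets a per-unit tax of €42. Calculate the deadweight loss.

€1960

Competitive equilibrium: 160.5 − 0.25Q = 55 + 0.2Q → Q* = 234.4444, P* = 101.8889.
With the tax, the buyer price exceeds the seller price by 42: (160.5 − 0.25Q) − (55 + 0.2Q) = 42 → Q' = 141.1111.
ΔQ = 234.4444 − 141.1111 = 93.3333; the wedge equals the tax, 42.
Deadweight loss = ½ × 93.3333 × 42 = €1960.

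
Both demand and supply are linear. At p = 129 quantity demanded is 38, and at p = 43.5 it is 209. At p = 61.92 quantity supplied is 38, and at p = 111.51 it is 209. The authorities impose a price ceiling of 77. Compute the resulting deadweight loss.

Demand slope = (43.5 − 129)/(209 − 38) = −0.5, so p = 148 − 0.5q.
Supply slope = (111.51 − 61.92)/(209 − 38) = 0.29, so p = 50.9 + 0.29q.
Competitive equilibrium: 148 − 0.5q = 50.9 + 0.29q → q* = 122.9114, p* = 86.5443.
At the ceiling p = 77, quantity supplied = (77 − 50.9)/0.29 = 90.
Willingness to pay at q' = 90: 148 − 0.5·90 = 103.
Δq = 122.9114 − 90 = 32.9114; wedge = 103 − 77 = 26.
Deadweight loss = ½ × 32.9114 × 26 = 427.85.

427.85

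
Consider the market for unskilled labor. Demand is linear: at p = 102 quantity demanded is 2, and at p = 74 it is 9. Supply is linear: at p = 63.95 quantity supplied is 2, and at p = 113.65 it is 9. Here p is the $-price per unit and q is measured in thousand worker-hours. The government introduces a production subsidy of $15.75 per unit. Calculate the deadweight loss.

Demand slope = (74 − 102)/(9 − 2) = −4, so p = 110 − 4q.
Supply slope = (113.65 − 63.95)/(9 − 2) = 7.1, so p = 49.75 + 7.1q.
Competitive equilibrium: 110 − 4q = 49.75 + 7.1q → q* = 5.4279, p* = 88.2883.
The subsidy lowers effective supply by 15.75: p = 34 + 7.1q.
New quantity: 110 − 4q = 34 + 7.1q → q' = 6.8468.
Overproduction Δq = 6.8468 − 5.4279 = 1.4189; wedge = subsidy = 15.75.
The triangle = ½ × 1.4189 × 15.75 = $11.17 thousand.

$11.17 thousand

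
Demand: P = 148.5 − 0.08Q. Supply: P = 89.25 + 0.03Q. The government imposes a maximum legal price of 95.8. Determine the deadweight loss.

5642.67

Competitive equilibrium: 148.5 − 0.08Q = 89.25 + 0.03Q → Q* = 538.6364, P* = 105.4091.
At the ceiling P = 95.8, quantity supplied = (95.8 − 89.25)/0.03 = 218.3333.
Willingness to pay at Q' = 218.3333: 148.5 − 0.08·218.3333 = 131.0333.
ΔQ = 538.6364 − 218.3333 = 320.3031; wedge = 131.0333 − 95.8 = 35.2333.
The triangle = ½ × 320.3031 × 35.2333 = 5642.67.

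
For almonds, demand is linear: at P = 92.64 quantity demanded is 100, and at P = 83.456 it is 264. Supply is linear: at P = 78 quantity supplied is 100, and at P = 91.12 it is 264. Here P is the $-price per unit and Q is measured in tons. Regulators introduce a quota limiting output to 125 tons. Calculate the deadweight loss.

Demand slope = (83.456 − 92.64)/(264 − 100) = −0.056, so P = 98.24 − 0.056Q.
Supply slope = (91.12 − 78)/(264 − 100) = 0.08, so P = 70 + 0.08Q.
Competitive equilibrium: 98.24 − 0.056Q = 70 + 0.08Q → Q* = 207.6471, P* = 86.6118.
At Q = 125: demand price = 98.24 − 0.056·125 = 91.24; supply price = 70 + 0.08·125 = 80.
ΔQ = 207.6471 − 125 = 82.6471; wedge = 91.24 − 80 = 11.24.
Welfare loss = ½ × 82.6471 × 11.24 = $464.48.

$464.48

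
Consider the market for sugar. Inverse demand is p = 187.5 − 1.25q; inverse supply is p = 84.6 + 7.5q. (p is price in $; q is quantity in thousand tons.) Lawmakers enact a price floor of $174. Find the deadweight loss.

$4.032 thousand

Competitive equilibrium: 187.5 − 1.25q = 84.6 + 7.5q → q* = 11.76, p* = 172.8.
At the floor p = 174, quantity demanded = (187.5 − 174)/1.25 = 10.8.
Sellers' marginal cost at q' = 10.8: 84.6 + 7.5·10.8 = 165.6.
Δq = 11.76 − 10.8 = 0.96; wedge = 174 − 165.6 = 8.4.
Welfare loss = ½ × 0.96 × 8.4 = $4.032 thousand.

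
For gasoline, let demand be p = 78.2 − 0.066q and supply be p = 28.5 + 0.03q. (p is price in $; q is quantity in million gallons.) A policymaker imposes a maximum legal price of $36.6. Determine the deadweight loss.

Competitive equilibrium: 78.2 − 0.066q = 28.5 + 0.03q → q* = 517.7083, p* = 44.0313.
At the ceiling p = 36.6, quantity supplied = (36.6 − 28.5)/0.03 = 270.
Willingness to pay at q' = 270: 78.2 − 0.066·270 = 60.38.
Δq = 517.7083 − 270 = 247.7083; wedge = 60.38 − 36.6 = 23.78.
Welfare loss = ½ × 247.7083 × 23.78 = $2945.25 million.

$2945.25 million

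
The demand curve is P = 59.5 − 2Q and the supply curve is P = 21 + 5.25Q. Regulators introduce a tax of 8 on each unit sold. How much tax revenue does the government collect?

Competitive equilibrium: 59.5 − 2Q = 21 + 5.25Q → Q* = 5.3103, P* = 48.8793.
With the tax, the buyer price exceeds the seller price by 8: (59.5 − 2Q) − (21 + 5.25Q) = 8 → Q' = 4.2069.
Tax revenue = 8 × 4.2069 = 33.66.

33.66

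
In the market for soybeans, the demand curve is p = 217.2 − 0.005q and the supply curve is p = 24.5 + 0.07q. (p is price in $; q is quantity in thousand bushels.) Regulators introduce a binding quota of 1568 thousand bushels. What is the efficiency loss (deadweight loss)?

$37600.07 thousand

Competitive equilibrium: 217.2 − 0.005q = 24.5 + 0.07q → q* = 2569.3333, p* = 204.3533.
At q = 1568: demand price = 217.2 − 0.005·1568 = 209.36; supply price = 24.5 + 0.07·1568 = 134.26.
Δq = 2569.3333 − 1568 = 1001.3333; wedge = 209.36 − 134.26 = 75.1.
Deadweight loss = ½ × 1001.3333 × 75.1 = $37600.07 thousand.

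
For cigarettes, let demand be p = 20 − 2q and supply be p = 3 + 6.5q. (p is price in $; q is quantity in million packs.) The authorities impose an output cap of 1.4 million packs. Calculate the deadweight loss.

$1.53 million

Competitive equilibrium: 20 − 2q = 3 + 6.5q → q* = 2, p* = 16.
At q = 1.4: demand price = 20 − 2·1.4 = 17.2; supply price = 3 + 6.5·1.4 = 12.1.
Δq = 2 − 1.4 = 0.6; wedge = 17.2 − 12.1 = 5.1.
Welfare loss = ½ × 0.6 × 5.1 = $1.53 million.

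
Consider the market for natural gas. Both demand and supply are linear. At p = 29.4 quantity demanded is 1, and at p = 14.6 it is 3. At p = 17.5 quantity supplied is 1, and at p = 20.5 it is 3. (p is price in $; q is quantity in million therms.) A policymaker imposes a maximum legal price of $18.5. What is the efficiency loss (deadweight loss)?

Demand slope = (14.6 − 29.4)/(3 − 1) = −7.4, so p = 36.8 − 7.4q.
Supply slope = (20.5 − 17.5)/(3 − 1) = 1.5, so p = 16 + 1.5q.
Competitive equilibrium: 36.8 − 7.4q = 16 + 1.5q → q* = 2.3371, p* = 19.5056.
At the ceiling p = 18.5, quantity supplied = (18.5 − 16)/1.5 = 1.6667.
Willingness to pay at q' = 1.6667: 36.8 − 7.4·1.6667 = 24.4664.
Δq = 2.3371 − 1.6667 = 0.6704; wedge = 24.4664 − 18.5 = 5.9664.
DWL = ½ × 0.6704 × 5.9664 = $2 million.

$2 million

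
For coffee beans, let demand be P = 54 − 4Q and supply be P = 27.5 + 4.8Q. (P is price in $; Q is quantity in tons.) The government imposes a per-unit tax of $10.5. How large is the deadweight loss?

$6.26

Competitive equilibrium: 54 − 4Q = 27.5 + 4.8Q → Q* = 3.0114, P* = 41.9545.
With the tax, the buyer price exceeds the seller price by 10.5: (54 − 4Q) − (27.5 + 4.8Q) = 10.5 → Q' = 1.8182.
ΔQ = 3.0114 − 1.8182 = 1.1932; the wedge equals the tax, 10.5.
The triangle = ½ × 1.1932 × 10.5 = $6.26.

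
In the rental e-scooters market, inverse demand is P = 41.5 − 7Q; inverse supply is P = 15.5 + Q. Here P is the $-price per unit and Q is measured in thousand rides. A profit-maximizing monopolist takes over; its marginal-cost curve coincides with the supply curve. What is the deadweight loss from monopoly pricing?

Competitive equilibrium: 41.5 − 7Q = 15.5 + Q → Q* = 3.25, P* = 18.75.
Marginal revenue: MR = 41.5 − 14Q. Set MR = MC: 41.5 − 14Q = 15.5 + Q → Q_m = 1.7333.
Price P_m = 41.5 − 7·1.7333 = 29.3669; MC(Q_m) = 15.5 + 1·1.7333 = 17.2333.
Competitive Q* = 3.25, so ΔQ = 1.5167; wedge = 29.3669 − 17.2333 = 12.1336.
DWL = ½ × 1.5167 × 12.1336 = $9.20 thousand.

$9.20 thousand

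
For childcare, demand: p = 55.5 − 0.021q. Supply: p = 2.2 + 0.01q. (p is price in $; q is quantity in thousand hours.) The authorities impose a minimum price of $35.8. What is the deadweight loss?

Competitive equilibrium: 55.5 − 0.021q = 2.2 + 0.01q → q* = 1719.35484, p* = 19.39355.
At the floor p = 35.8, quantity demanded = (55.5 − 35.8)/0.021 = 938.09524.
Sellers' marginal cost at q' = 938.09524: 2.2 + 0.01·938.09524 = 11.58095.
Δq = 1719.35484 − 938.09524 = 781.2596; wedge = 35.8 − 11.58095 = 24.21905.
DWL = ½ × 781.2596 × 24.21905 = $9460.68 thousand.

$9460.68 thousand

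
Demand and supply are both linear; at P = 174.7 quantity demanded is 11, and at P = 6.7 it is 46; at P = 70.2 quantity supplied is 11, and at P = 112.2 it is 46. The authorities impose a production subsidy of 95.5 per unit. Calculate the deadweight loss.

Demand slope = (6.7 − 174.7)/(46 − 11) = −4.8, so P = 227.5 − 4.8Q.
Supply slope = (112.2 − 70.2)/(46 − 11) = 1.2, so P = 57 + 1.2Q.
Competitive equilibrium: 227.5 − 4.8Q = 57 + 1.2Q → Q* = 28.4167, P* = 91.1.
The subsidy lowers effective supply by 95.5: P = 1.2Q − 38.5.
New quantity: 227.5 − 4.8Q = 1.2Q − 38.5 → Q' = 44.3333.
Overproduction ΔQ = 44.3333 − 28.4167 = 15.9166; wedge = subsidy = 95.5.
DWL = ½ × 15.9166 × 95.5 = 760.02.

760.02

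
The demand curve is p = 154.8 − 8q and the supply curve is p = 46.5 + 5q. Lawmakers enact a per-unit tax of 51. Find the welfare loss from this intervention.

Competitive equilibrium: 154.8 − 8q = 46.5 + 5q → q* = 8.3308, p* = 88.1538.
With the tax, the buyer price exceeds the seller price by 51: (154.8 − 8q) − (46.5 + 5q) = 51 → q' = 4.4077.
Δq = 8.3308 − 4.4077 = 3.9231; the wedge equals the tax, 51.
Deadweight loss = ½ × 3.9231 × 51 = 100.04.

100.04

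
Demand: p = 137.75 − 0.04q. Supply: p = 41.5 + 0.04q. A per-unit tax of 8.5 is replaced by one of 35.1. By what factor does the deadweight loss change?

17.052

Competitive equilibrium: 137.75 − 0.04q = 41.5 + 0.04q → q* = 1203.125, p* = 89.625.
For a per-unit tax t: Δq = t/0.08, so DWL = ½·t·(t/0.08) = t²/0.16.
At t = 8.5: DWL = 451.5625. At t = 35.1: DWL = 7700.0625.
Ratio = (35.1/8.5)² = 17.052.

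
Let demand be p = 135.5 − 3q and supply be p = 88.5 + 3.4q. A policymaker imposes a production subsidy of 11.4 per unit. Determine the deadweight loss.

Competitive equilibrium: 135.5 − 3q = 88.5 + 3.4q → q* = 7.3438, p* = 113.4688.
The subsidy lowers effective supply by 11.4: p = 77.1 + 3.4q.
New quantity: 135.5 − 3q = 77.1 + 3.4q → q' = 9.125.
Overproduction Δq = 9.125 − 7.3438 = 1.7812; wedge = subsidy = 11.4.
The triangle = ½ × 1.7812 × 11.4 = 10.15.

10.15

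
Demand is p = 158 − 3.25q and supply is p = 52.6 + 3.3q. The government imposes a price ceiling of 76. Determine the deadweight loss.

265.32

Competitive equilibrium: 158 − 3.25q = 52.6 + 3.3q → q* = 16.0916, p* = 105.7023.
At the ceiling p = 76, quantity supplied = (76 − 52.6)/3.3 = 7.0909.
Willingness to pay at q' = 7.0909: 158 − 3.25·7.0909 = 134.9546.
Δq = 16.0916 − 7.0909 = 9.0007; wedge = 134.9546 − 76 = 58.9546.
The triangle = ½ × 9.0007 × 58.9546 = 265.32.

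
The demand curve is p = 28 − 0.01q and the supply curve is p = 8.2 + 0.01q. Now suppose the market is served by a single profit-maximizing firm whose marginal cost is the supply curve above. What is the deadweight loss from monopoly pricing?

Competitive equilibrium: 28 − 0.01q = 8.2 + 0.01q → q* = 990, p* = 18.1.
Marginal revenue: MR = 28 − 0.02q. Set MR = MC: 28 − 0.02q = 8.2 + 0.01q → q_m = 660.
Price p_m = 28 − 0.01·660 = 21.4; MC(q_m) = 8.2 + 0.01·660 = 14.8.
Competitive q* = 990, so Δq = 330; wedge = 21.4 − 14.8 = 6.6.
Welfare loss = ½ × 330 × 6.6 = 1089.

1089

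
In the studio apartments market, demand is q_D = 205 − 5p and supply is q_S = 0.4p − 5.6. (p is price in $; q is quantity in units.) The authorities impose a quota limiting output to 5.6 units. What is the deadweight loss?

In inverse form: demand p = 41 − 0.2q, supply p = 14 + 2.5q.
Competitive equilibrium: 41 − 0.2q = 14 + 2.5q → q* = 10, p* = 39.
At q = 5.6: demand price = 41 − 0.2·5.6 = 39.88; supply price = 14 + 2.5·5.6 = 28.
Δq = 10 − 5.6 = 4.4; wedge = 39.88 − 28 = 11.88.
DWL = ½ × 4.4 × 11.88 = $26.136.

$26.136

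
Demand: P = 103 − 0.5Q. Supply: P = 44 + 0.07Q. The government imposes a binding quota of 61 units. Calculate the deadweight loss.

514.99

Competitive equilibrium: 103 − 0.5Q = 44 + 0.07Q → Q* = 103.5088, P* = 51.2456.
At Q = 61: demand price = 103 − 0.5·61 = 72.5; supply price = 44 + 0.07·61 = 48.27.
ΔQ = 103.5088 − 61 = 42.5088; wedge = 72.5 − 48.27 = 24.23.
Deadweight loss = ½ × 42.5088 × 24.23 = 514.99.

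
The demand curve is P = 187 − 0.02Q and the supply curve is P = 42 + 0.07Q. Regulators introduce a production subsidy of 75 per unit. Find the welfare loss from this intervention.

31250

Competitive equilibrium: 187 − 0.02Q = 42 + 0.07Q → Q* = 1611.1111, P* = 154.7778.
The subsidy lowers effective supply by 75: P = 0.07Q − 33.
New quantity: 187 − 0.02Q = 0.07Q − 33 → Q' = 2444.4444.
Overproduction ΔQ = 2444.4444 − 1611.1111 = 833.3333; wedge = subsidy = 75.
Deadweight loss = ½ × 833.3333 × 75 = 31250.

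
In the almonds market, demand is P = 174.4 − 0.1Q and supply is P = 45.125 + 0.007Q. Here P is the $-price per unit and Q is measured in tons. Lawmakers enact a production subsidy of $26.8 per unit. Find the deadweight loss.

$3356.26

Competitive equilibrium: 174.4 − 0.1Q = 45.125 + 0.007Q → Q* = 1208.1776, P* = 53.5822.
The subsidy lowers effective supply by 26.8: P = 18.325 + 0.007Q.
New quantity: 174.4 − 0.1Q = 18.325 + 0.007Q → Q' = 1458.6449.
Overproduction ΔQ = 1458.6449 − 1208.1776 = 250.4673; wedge = subsidy = 26.8.
DWL = ½ × 250.4673 × 26.8 = $3356.26.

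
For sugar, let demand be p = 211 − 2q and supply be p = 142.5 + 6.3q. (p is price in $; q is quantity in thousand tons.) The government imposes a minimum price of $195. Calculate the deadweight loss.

$0.27 thousand

Competitive equilibrium: 211 − 2q = 142.5 + 6.3q → q* = 8.253, p* = 194.494.
At the floor p = 195, quantity demanded = (211 − 195)/2 = 8.
Sellers' marginal cost at q' = 8: 142.5 + 6.3·8 = 192.9.
Δq = 8.253 − 8 = 0.253; wedge = 195 − 192.9 = 2.1.
Deadweight loss = ½ × 0.253 × 2.1 = $0.27 thousand.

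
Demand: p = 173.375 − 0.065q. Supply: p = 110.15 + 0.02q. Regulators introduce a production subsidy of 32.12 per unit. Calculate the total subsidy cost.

Competitive equilibrium: 173.375 − 0.065q = 110.15 + 0.02q → q* = 743.8235, p* = 125.0265.
The subsidy lowers effective supply by 32.12: p = 78.03 + 0.02q.
New quantity: 173.375 − 0.065q = 78.03 + 0.02q → q' = 1121.7059.
Total subsidy cost = 32.12 × 1121.7059 = 36029.19.

36029.19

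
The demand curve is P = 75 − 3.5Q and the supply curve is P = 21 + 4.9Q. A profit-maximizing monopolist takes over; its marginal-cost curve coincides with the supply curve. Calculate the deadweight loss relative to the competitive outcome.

Competitive equilibrium: 75 − 3.5Q = 21 + 4.9Q → Q* = 6.42857, P* = 52.5.
Marginal revenue: MR = 75 − 7Q. Set MR = MC: 75 − 7Q = 21 + 4.9Q → Q_m = 4.53782.
Price P_m = 75 − 3.5·4.53782 = 59.11763; MC(Q_m) = 21 + 4.9·4.53782 = 43.23532.
Competitive Q* = 6.42857, so ΔQ = 1.89075; wedge = 59.11763 − 43.23532 = 15.88231.
The triangle = ½ × 1.89075 × 15.88231 = 15.01.

15.01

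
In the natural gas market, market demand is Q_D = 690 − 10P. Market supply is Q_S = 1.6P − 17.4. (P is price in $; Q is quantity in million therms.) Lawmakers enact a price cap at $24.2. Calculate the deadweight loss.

$1255.56 million

In inverse form: demand P = 69 − 0.1Q, supply P = 10.875 + 0.625Q.
Competitive equilibrium: 69 − 0.1Q = 10.875 + 0.625Q → Q* = 80.1724, P* = 60.9828.
At the ceiling P = 24.2, quantity supplied = (24.2 − 10.875)/0.625 = 21.32.
Willingness to pay at Q' = 21.32: 69 − 0.1·21.32 = 66.868.
ΔQ = 80.1724 − 21.32 = 58.8524; wedge = 66.868 − 24.2 = 42.668.
Deadweight loss = ½ × 58.8524 × 42.668 = $1255.56 million.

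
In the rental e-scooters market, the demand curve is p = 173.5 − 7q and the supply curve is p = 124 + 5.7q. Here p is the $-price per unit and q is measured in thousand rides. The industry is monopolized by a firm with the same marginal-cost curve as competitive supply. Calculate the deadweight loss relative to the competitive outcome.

Competitive equilibrium: 173.5 − 7q = 124 + 5.7q → q* = 3.8976, p* = 146.2165.
Marginal revenue: MR = 173.5 − 14q. Set MR = MC: 173.5 − 14q = 124 + 5.7q → q_m = 2.5127.
Price p_m = 173.5 − 7·2.5127 = 155.9111; MC(q_m) = 124 + 5.7·2.5127 = 138.3224.
Competitive q* = 3.8976, so Δq = 1.3849; wedge = 155.9111 − 138.3224 = 17.5887.
The triangle = ½ × 1.3849 × 17.5887 = $12.18 thousand.

$12.18 thousand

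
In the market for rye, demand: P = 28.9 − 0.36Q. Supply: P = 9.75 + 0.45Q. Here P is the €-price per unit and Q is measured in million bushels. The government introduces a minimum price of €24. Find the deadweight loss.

Competitive equilibrium: 28.9 − 0.36Q = 9.75 + 0.45Q → Q* = 23.642, P* = 20.3889.
At the floor P = 24, quantity demanded = (28.9 − 24)/0.36 = 13.6111.
Sellers' marginal cost at Q' = 13.6111: 9.75 + 0.45·13.6111 = 15.875.
ΔQ = 23.642 − 13.6111 = 10.0309; wedge = 24 − 15.875 = 8.125.
Deadweight loss = ½ × 10.0309 × 8.125 = €40.75 million.

€40.75 million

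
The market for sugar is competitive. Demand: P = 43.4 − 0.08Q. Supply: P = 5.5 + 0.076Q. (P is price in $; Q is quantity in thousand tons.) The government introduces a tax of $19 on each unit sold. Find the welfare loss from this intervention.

$1157.05 thousand

Competitive equilibrium: 43.4 − 0.08Q = 5.5 + 0.076Q → Q* = 242.9487, P* = 23.9641.
With the tax, the buyer price exceeds the seller price by 19: (43.4 − 0.08Q) − (5.5 + 0.076Q) = 19 → Q' = 121.1538.
ΔQ = 242.9487 − 121.1538 = 121.7949; the wedge equals the tax, 19.
Deadweight loss = ½ × 121.7949 × 19 = $1157.05 thousand.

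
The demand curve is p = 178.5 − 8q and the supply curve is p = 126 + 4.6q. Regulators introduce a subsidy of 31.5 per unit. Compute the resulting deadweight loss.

Competitive equilibrium: 178.5 − 8q = 126 + 4.6q → q* = 4.1667, p* = 145.1667.
The subsidy lowers effective supply by 31.5: p = 94.5 + 4.6q.
New quantity: 178.5 − 8q = 94.5 + 4.6q → q' = 6.6667.
Overproduction Δq = 6.6667 − 4.1667 = 2.5; wedge = subsidy = 31.5.
Welfare loss = ½ × 2.5 × 31.5 = 39.375.

39.375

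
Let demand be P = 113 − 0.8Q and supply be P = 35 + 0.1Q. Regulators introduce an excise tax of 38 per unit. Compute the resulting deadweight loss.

802.22

Competitive equilibrium: 113 − 0.8Q = 35 + 0.1Q → Q* = 86.6667, P* = 43.6667.
With the tax, the buyer price exceeds the seller price by 38: (113 − 0.8Q) − (35 + 0.1Q) = 38 → Q' = 44.4444.
ΔQ = 86.6667 − 44.4444 = 42.2223; the wedge equals the tax, 38.
Deadweight loss = ½ × 42.2223 × 38 = 802.22.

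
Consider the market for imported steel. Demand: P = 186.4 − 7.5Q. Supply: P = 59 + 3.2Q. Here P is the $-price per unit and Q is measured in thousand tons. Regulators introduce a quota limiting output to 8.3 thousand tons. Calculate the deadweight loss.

$69.59 thousand

Competitive equilibrium: 186.4 − 7.5Q = 59 + 3.2Q → Q* = 11.9065, P* = 97.1009.
At Q = 8.3: demand price = 186.4 − 7.5·8.3 = 124.15; supply price = 59 + 3.2·8.3 = 85.56.
ΔQ = 11.9065 − 8.3 = 3.6065; wedge = 124.15 − 85.56 = 38.59.
The triangle = ½ × 3.6065 × 38.59 = $69.59 thousand.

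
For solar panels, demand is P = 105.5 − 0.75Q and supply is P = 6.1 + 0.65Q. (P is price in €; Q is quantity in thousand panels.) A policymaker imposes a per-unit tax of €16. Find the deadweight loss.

Competitive equilibrium: 105.5 − 0.75Q = 6.1 + 0.65Q → Q* = 71, P* = 52.25.
With the tax, the buyer price exceeds the seller price by 16: (105.5 − 0.75Q) − (6.1 + 0.65Q) = 16 → Q' = 59.5714.
ΔQ = 71 − 59.5714 = 11.4286; the wedge equals the tax, 16.
Welfare loss = ½ × 11.4286 × 16 = €91.43 thousand.

€91.43 thousand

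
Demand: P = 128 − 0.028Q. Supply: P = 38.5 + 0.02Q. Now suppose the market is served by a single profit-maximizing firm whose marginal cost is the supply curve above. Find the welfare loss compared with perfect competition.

11325.67

Competitive equilibrium: 128 − 0.028Q = 38.5 + 0.02Q → Q* = 1864.5833, P* = 75.7917.
Marginal revenue: MR = 128 − 0.056Q. Set MR = MC: 128 − 0.056Q = 38.5 + 0.02Q → Q_m = 1177.6316.
Price P_m = 128 − 0.028·1177.6316 = 95.0263; MC(Q_m) = 38.5 + 0.02·1177.6316 = 62.0526.
Competitive Q* = 1864.5833, so ΔQ = 686.9517; wedge = 95.0263 − 62.0526 = 32.9737.
Deadweight loss = ½ × 686.9517 × 32.9737 = 11325.67.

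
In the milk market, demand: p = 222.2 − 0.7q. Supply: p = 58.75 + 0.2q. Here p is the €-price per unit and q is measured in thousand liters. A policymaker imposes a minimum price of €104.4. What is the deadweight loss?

€79.90 thousand

Competitive equilibrium: 222.2 − 0.7q = 58.75 + 0.2q → q* = 181.61111, p* = 95.07222.
At the floor p = 104.4, quantity demanded = (222.2 − 104.4)/0.7 = 168.28571.
Sellers' marginal cost at q' = 168.28571: 58.75 + 0.2·168.28571 = 92.40714.
Δq = 181.61111 − 168.28571 = 13.3254; wedge = 104.4 − 92.40714 = 11.99286.
Deadweight loss = ½ × 13.3254 × 11.99286 = €79.90 thousand.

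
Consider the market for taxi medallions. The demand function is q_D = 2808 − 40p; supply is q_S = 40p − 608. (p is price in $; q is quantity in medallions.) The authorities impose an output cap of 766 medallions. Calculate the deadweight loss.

$2788.90

In inverse form: demand p = 70.2 − 0.025q, supply p = 15.2 + 0.025q.
Competitive equilibrium: 70.2 − 0.025q = 15.2 + 0.025q → q* = 1100, p* = 42.7.
At q = 766: demand price = 70.2 − 0.025·766 = 51.05; supply price = 15.2 + 0.025·766 = 34.35.
Δq = 1100 − 766 = 334; wedge = 51.05 − 34.35 = 16.7.
Welfare loss = ½ × 334 × 16.7 = $2788.90.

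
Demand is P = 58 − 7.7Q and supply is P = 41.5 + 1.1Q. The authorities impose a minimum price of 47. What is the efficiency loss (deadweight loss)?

Competitive equilibrium: 58 − 7.7Q = 41.5 + 1.1Q → Q* = 1.875, P* = 43.5625.
At the floor P = 47, quantity demanded = (58 − 47)/7.7 = 1.4286.
Sellers' marginal cost at Q' = 1.4286: 41.5 + 1.1·1.4286 = 43.0715.
ΔQ = 1.875 − 1.4286 = 0.4464; wedge = 47 − 43.0715 = 3.9285.
The triangle = ½ × 0.4464 × 3.9285 = 0.88.

0.88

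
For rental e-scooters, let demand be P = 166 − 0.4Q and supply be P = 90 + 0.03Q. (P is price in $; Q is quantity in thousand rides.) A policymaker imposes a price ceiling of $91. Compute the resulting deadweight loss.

Competitive equilibrium: 166 − 0.4Q = 90 + 0.03Q → Q* = 176.744186, P* = 95.302326.
At the ceiling P = 91, quantity supplied = (91 − 90)/0.03 = 33.333333.
Willingness to pay at Q' = 33.333333: 166 − 0.4·33.333333 = 152.666667.
ΔQ = 176.744186 − 33.333333 = 143.410853; wedge = 152.666667 − 91 = 61.666667.
Welfare loss = ½ × 143.410853 × 61.666667 = $4421.83 thousand.

$4421.83 thousand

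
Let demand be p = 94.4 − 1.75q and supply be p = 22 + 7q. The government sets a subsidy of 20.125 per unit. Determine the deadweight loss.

Competitive equilibrium: 94.4 − 1.75q = 22 + 7q → q* = 8.2743, p* = 79.92.
The subsidy lowers effective supply by 20.125: p = 1.875 + 7q.
New quantity: 94.4 − 1.75q = 1.875 + 7q → q' = 10.5743.
Overproduction Δq = 10.5743 − 8.2743 = 2.3; wedge = subsidy = 20.125.
The triangle = ½ × 2.3 × 20.125 = 23.14.

23.14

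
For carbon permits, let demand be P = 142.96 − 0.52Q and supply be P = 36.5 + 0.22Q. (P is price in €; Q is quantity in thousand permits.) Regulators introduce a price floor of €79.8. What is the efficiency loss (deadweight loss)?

€185.71 thousand

Competitive equilibrium: 142.96 − 0.52Q = 36.5 + 0.22Q → Q* = 143.8649, P* = 68.1503.
At the floor P = 79.8, quantity demanded = (142.96 − 79.8)/0.52 = 121.4615.
Sellers' marginal cost at Q' = 121.4615: 36.5 + 0.22·121.4615 = 63.2215.
ΔQ = 143.8649 − 121.4615 = 22.4034; wedge = 79.8 − 63.2215 = 16.5785.
Deadweight loss = ½ × 22.4034 × 16.5785 = €185.71 thousand.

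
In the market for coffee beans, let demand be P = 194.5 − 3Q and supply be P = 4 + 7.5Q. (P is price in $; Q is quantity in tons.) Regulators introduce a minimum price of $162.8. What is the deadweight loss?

$301.34

Competitive equilibrium: 194.5 − 3Q = 4 + 7.5Q → Q* = 18.1429, P* = 140.0714.
At the floor P = 162.8, quantity demanded = (194.5 − 162.8)/3 = 10.5667.
Sellers' marginal cost at Q' = 10.5667: 4 + 7.5·10.5667 = 83.2503.
ΔQ = 18.1429 − 10.5667 = 7.5762; wedge = 162.8 − 83.2503 = 79.5497.
The triangle = ½ × 7.5762 × 79.5497 = $301.34.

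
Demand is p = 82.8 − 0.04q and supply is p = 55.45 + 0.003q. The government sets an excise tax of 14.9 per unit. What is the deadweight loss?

Competitive equilibrium: 82.8 − 0.04q = 55.45 + 0.003q → q* = 636.0465, p* = 57.3581.
With the tax, the buyer price exceeds the seller price by 14.9: (82.8 − 0.04q) − (55.45 + 0.003q) = 14.9 → q' = 289.5349.
Δq = 636.0465 − 289.5349 = 346.5116; the wedge equals the tax, 14.9.
DWL = ½ × 346.5116 × 14.9 = 2581.51.

2581.51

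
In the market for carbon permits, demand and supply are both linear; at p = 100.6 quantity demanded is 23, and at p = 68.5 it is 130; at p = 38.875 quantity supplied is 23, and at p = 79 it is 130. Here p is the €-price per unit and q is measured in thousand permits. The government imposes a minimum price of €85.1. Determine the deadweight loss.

€534.02 thousand

Demand slope = (68.5 − 100.6)/(130 − 23) = −0.3, so p = 107.5 − 0.3q.
Supply slope = (79 − 38.875)/(130 − 23) = 0.375, so p = 30.25 + 0.375q.
Competitive equilibrium: 107.5 − 0.3q = 30.25 + 0.375q → q* = 114.4444, p* = 73.1667.
At the floor p = 85.1, quantity demanded = (107.5 − 85.1)/0.3 = 74.6667.
Sellers' marginal cost at q' = 74.6667: 30.25 + 0.375·74.6667 = 58.25.
Δq = 114.4444 − 74.6667 = 39.7777; wedge = 85.1 − 58.25 = 26.85.
Welfare loss = ½ × 39.7777 × 26.85 = €534.02 thousand.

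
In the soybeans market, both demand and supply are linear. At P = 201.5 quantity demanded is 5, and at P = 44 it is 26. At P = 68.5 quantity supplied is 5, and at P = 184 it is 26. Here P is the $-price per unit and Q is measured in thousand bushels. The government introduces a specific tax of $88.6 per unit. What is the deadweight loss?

Demand slope = (44 − 201.5)/(26 − 5) = −7.5, so P = 239 − 7.5Q.
Supply slope = (184 − 68.5)/(26 − 5) = 5.5, so P = 41 + 5.5Q.
Competitive equilibrium: 239 − 7.5Q = 41 + 5.5Q → Q* = 15.2308, P* = 124.7692.
With the tax, the buyer price exceeds the seller price by 88.6: (239 − 7.5Q) − (41 + 5.5Q) = 88.6 → Q' = 8.4154.
ΔQ = 15.2308 − 8.4154 = 6.8154; the wedge equals the tax, 88.6.
Welfare loss = ½ × 6.8154 × 88.6 = $301.92 thousand.

$301.92 thousand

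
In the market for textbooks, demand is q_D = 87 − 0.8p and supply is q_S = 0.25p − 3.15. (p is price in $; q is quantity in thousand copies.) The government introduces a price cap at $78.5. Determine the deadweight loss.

In inverse form: demand p = 108.75 − 1.25q, supply p = 12.6 + 4q.
Competitive equilibrium: 108.75 − 1.25q = 12.6 + 4q → q* = 18.3143, p* = 85.8571.
At the ceiling p = 78.5, quantity supplied = (78.5 − 12.6)/4 = 16.475.
Willingness to pay at q' = 16.475: 108.75 − 1.25·16.475 = 88.1563.
Δq = 18.3143 − 16.475 = 1.8393; wedge = 88.1563 − 78.5 = 9.6563.
Welfare loss = ½ × 1.8393 × 9.6563 = $8.88 thousand.

$8.88 thousand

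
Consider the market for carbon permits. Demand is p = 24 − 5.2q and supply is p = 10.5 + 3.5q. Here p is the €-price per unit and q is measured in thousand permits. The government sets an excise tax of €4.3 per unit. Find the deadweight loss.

€1.06 thousand

Competitive equilibrium: 24 − 5.2q = 10.5 + 3.5q → q* = 1.5517, p* = 15.931.
With the tax, the buyer price exceeds the seller price by 4.3: (24 − 5.2q) − (10.5 + 3.5q) = 4.3 → q' = 1.0575.
Δq = 1.5517 − 1.0575 = 0.4942; the wedge equals the tax, 4.3.
DWL = ½ × 0.4942 × 4.3 = €1.06 thousand.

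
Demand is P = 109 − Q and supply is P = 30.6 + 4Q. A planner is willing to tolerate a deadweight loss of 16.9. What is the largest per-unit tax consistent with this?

Competitive equilibrium: 109 − Q = 30.6 + 4Q → Q* = 15.68, P* = 93.32.
A tax t gives ΔQ = t/5 and wedge t, so DWL = t²/10.
t²/10 = 16.9 → t² = 169 → t = 13.

13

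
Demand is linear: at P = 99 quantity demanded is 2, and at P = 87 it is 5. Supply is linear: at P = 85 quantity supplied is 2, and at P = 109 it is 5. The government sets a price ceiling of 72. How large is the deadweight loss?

46.76

Demand slope = (87 − 99)/(5 − 2) = −4, so P = 107 − 4Q.
Supply slope = (109 − 85)/(5 − 2) = 8, so P = 69 + 8Q.
Competitive equilibrium: 107 − 4Q = 69 + 8Q → Q* = 3.1667, P* = 94.3333.
At the ceiling P = 72, quantity supplied = (72 − 69)/8 = 0.375.
Willingness to pay at Q' = 0.375: 107 − 4·0.375 = 105.5.
ΔQ = 3.1667 − 0.375 = 2.7917; wedge = 105.5 − 72 = 33.5.
The triangle = ½ × 2.7917 × 33.5 = 46.76.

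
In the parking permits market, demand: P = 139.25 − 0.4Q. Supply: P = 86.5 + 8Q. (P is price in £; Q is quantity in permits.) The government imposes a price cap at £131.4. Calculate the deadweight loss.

£1.87

Competitive equilibrium: 139.25 − 0.4Q = 86.5 + 8Q → Q* = 6.2798, P* = 136.7381.
At the ceiling P = 131.4, quantity supplied = (131.4 − 86.5)/8 = 5.6125.
Willingness to pay at Q' = 5.6125: 139.25 − 0.4·5.6125 = 137.005.
ΔQ = 6.2798 − 5.6125 = 0.6673; wedge = 137.005 − 131.4 = 5.605.
Welfare loss = ½ × 0.6673 × 5.605 = £1.87.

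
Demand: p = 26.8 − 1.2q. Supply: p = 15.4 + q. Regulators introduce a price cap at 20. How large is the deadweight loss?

0.37

Competitive equilibrium: 26.8 − 1.2q = 15.4 + q → q* = 5.1818, p* = 20.5818.
At the ceiling p = 20, quantity supplied = (20 − 15.4)/1 = 4.6.
Willingness to pay at q' = 4.6: 26.8 − 1.2·4.6 = 21.28.
Δq = 5.1818 − 4.6 = 0.5818; wedge = 21.28 − 20 = 1.28.
Deadweight loss = ½ × 0.5818 × 1.28 = 0.37.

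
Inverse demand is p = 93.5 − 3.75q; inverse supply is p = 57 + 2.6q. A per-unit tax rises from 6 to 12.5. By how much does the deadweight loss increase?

Competitive equilibrium: 93.5 − 3.75q = 57 + 2.6q → q* = 5.748, p* = 71.9449.
For a per-unit tax t: Δq = t/6.35, so DWL = ½·t·(t/6.35) = t²/12.7.
At t = 6: DWL = 2.835. At t = 12.5: DWL = 12.303.
Increase = 12.303 − 2.835 = 9.47.

9.47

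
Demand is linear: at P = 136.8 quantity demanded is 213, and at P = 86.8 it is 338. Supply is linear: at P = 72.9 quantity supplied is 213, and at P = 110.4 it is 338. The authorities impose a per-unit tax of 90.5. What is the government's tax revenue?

15837.50

Demand slope = (86.8 − 136.8)/(338 − 213) = −0.4, so P = 222 − 0.4Q.
Supply slope = (110.4 − 72.9)/(338 − 213) = 0.3, so P = 9 + 0.3Q.
Competitive equilibrium: 222 − 0.4Q = 9 + 0.3Q → Q* = 304.2857, P* = 100.2857.
With the tax, the buyer price exceeds the seller price by 90.5: (222 − 0.4Q) − (9 + 0.3Q) = 90.5 → Q' = 175.
Tax revenue = 90.5 × 175 = 15837.50.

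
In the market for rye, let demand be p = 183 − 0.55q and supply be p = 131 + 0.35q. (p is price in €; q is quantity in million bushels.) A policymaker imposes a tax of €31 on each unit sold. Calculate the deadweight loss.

Competitive equilibrium: 183 − 0.55q = 131 + 0.35q → q* = 57.7778, p* = 151.2222.
With the tax, the buyer price exceeds the seller price by 31: (183 − 0.55q) − (131 + 0.35q) = 31 → q' = 23.3333.
Δq = 57.7778 − 23.3333 = 34.4445; the wedge equals the tax, 31.
DWL = ½ × 34.4445 × 31 = €533.89 million.

€533.89 million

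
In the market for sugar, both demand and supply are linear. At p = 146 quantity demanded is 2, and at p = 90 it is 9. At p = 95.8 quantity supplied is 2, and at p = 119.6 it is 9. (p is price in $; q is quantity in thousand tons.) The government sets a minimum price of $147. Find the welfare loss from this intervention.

Demand slope = (90 − 146)/(9 − 2) = −8, so p = 162 − 8q.
Supply slope = (119.6 − 95.8)/(9 − 2) = 3.4, so p = 89 + 3.4q.
Competitive equilibrium: 162 − 8q = 89 + 3.4q → q* = 6.4035, p* = 110.7719.
At the floor p = 147, quantity demanded = (162 − 147)/8 = 1.875.
Sellers' marginal cost at q' = 1.875: 89 + 3.4·1.875 = 95.375.
Δq = 6.4035 − 1.875 = 4.5285; wedge = 147 − 95.375 = 51.625.
Welfare loss = ½ × 4.5285 × 51.625 = $116.89 thousand.

$116.89 thousand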